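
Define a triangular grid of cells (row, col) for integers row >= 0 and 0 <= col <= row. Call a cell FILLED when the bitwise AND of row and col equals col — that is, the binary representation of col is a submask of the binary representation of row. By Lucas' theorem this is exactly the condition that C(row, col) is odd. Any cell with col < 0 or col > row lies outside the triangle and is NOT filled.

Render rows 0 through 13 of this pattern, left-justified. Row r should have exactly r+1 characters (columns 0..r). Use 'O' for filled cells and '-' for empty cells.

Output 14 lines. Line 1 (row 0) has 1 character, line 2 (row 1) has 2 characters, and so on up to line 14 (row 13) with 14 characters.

Answer: O
OO
O-O
OOOO
O---O
OO--OO
O-O-O-O
OOOOOOOO
O-------O
OO------OO
O-O-----O-O
OOOO----OOOO
O---O---O---O
OO--OO--OO--OO

Derivation:
r0=0: O
r1=1: OO
r2=10: O-O
r3=11: OOOO
r4=100: O---O
r5=101: OO--OO
r6=110: O-O-O-O
r7=111: OOOOOOOO
r8=1000: O-------O
r9=1001: OO------OO
r10=1010: O-O-----O-O
r11=1011: OOOO----OOOO
r12=1100: O---O---O---O
r13=1101: OO--OO--OO--OO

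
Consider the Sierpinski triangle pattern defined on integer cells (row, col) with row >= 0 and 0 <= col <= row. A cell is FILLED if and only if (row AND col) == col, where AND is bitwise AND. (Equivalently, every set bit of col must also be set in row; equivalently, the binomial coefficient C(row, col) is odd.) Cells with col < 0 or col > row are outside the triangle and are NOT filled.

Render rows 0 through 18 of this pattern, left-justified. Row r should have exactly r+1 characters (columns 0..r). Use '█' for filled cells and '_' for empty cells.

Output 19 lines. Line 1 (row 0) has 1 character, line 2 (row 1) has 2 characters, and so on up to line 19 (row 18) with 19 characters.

r0=0: █
r1=1: ██
r2=10: █_█
r3=11: ████
r4=100: █___█
r5=101: ██__██
r6=110: █_█_█_█
r7=111: ████████
r8=1000: █_______█
r9=1001: ██______██
r10=1010: █_█_____█_█
r11=1011: ████____████
r12=1100: █___█___█___█
r13=1101: ██__██__██__██
r14=1110: █_█_█_█_█_█_█_█
r15=1111: ████████████████
r16=10000: █_______________█
r17=10001: ██______________██
r18=10010: █_█_____________█_█

Answer: █
██
█_█
████
█___█
██__██
█_█_█_█
████████
█_______█
██______██
█_█_____█_█
████____████
█___█___█___█
██__██__██__██
█_█_█_█_█_█_█_█
████████████████
█_______________█
██______________██
█_█_____________█_█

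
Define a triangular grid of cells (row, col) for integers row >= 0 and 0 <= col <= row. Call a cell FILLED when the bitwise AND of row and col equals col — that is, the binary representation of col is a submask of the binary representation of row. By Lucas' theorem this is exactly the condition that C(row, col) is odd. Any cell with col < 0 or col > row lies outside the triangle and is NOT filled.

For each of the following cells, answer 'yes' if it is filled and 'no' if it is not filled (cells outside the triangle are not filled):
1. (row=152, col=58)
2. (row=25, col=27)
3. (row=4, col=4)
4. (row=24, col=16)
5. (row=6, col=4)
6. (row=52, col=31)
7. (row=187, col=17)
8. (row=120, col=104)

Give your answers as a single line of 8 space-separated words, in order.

Answer: no no yes yes yes no yes yes

Derivation:
(152,58): row=0b10011000, col=0b111010, row AND col = 0b11000 = 24; 24 != 58 -> empty
(25,27): col outside [0, 25] -> not filled
(4,4): row=0b100, col=0b100, row AND col = 0b100 = 4; 4 == 4 -> filled
(24,16): row=0b11000, col=0b10000, row AND col = 0b10000 = 16; 16 == 16 -> filled
(6,4): row=0b110, col=0b100, row AND col = 0b100 = 4; 4 == 4 -> filled
(52,31): row=0b110100, col=0b11111, row AND col = 0b10100 = 20; 20 != 31 -> empty
(187,17): row=0b10111011, col=0b10001, row AND col = 0b10001 = 17; 17 == 17 -> filled
(120,104): row=0b1111000, col=0b1101000, row AND col = 0b1101000 = 104; 104 == 104 -> filled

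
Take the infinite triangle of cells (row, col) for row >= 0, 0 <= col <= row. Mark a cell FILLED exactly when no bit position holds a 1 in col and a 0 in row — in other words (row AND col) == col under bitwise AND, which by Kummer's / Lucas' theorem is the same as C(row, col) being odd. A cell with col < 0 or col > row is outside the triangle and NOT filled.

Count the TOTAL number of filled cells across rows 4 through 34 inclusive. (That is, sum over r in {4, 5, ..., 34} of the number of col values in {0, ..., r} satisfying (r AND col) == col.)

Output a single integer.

r4=100 pc1: +2 =2
r5=101 pc2: +4 =6
r6=110 pc2: +4 =10
r7=111 pc3: +8 =18
r8=1000 pc1: +2 =20
r9=1001 pc2: +4 =24
r10=1010 pc2: +4 =28
r11=1011 pc3: +8 =36
r12=1100 pc2: +4 =40
r13=1101 pc3: +8 =48
r14=1110 pc3: +8 =56
r15=1111 pc4: +16 =72
r16=10000 pc1: +2 =74
r17=10001 pc2: +4 =78
r18=10010 pc2: +4 =82
r19=10011 pc3: +8 =90
r20=10100 pc2: +4 =94
r21=10101 pc3: +8 =102
r22=10110 pc3: +8 =110
r23=10111 pc4: +16 =126
r24=11000 pc2: +4 =130
r25=11001 pc3: +8 =138
r26=11010 pc3: +8 =146
r27=11011 pc4: +16 =162
r28=11100 pc3: +8 =170
r29=11101 pc4: +16 =186
r30=11110 pc4: +16 =202
r31=11111 pc5: +32 =234
r32=100000 pc1: +2 =236
r33=100001 pc2: +4 =240
r34=100010 pc2: +4 =244

Answer: 244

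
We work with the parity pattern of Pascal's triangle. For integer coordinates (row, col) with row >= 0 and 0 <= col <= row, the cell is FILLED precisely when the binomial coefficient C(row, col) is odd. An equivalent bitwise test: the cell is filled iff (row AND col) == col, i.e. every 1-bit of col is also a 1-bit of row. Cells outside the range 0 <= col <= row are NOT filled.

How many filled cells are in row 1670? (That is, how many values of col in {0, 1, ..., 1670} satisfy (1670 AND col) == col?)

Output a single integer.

1670 in binary = 11010000110
popcount(1670) = number of 1-bits in 11010000110 = 5
A col c satisfies (1670 AND c) == c iff every set bit of c is also set in 1670; each of the 5 set bits of 1670 can independently be on or off in c.
count = 2^5 = 32

Answer: 32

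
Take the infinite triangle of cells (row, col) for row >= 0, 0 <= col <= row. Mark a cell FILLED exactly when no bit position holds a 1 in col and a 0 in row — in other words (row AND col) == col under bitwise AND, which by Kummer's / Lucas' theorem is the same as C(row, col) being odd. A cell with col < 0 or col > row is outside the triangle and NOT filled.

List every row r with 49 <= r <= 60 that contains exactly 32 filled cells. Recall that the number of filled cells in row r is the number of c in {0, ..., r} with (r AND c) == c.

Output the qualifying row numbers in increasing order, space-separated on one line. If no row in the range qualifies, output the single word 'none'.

Row r has 2^popcount(r) filled cells, so we need popcount(r) = log2(32) = 5.
Scan r = 49..60 and keep those with exactly 5 one-bits:
r=49=110001 popcount=3 -> skip
r=50=110010 popcount=3 -> skip
r=51=110011 popcount=4 -> skip
r=52=110100 popcount=3 -> skip
r=53=110101 popcount=4 -> skip
r=54=110110 popcount=4 -> skip
r=55=110111 popcount=5 -> KEEP
r=56=111000 popcount=3 -> skip
r=57=111001 popcount=4 -> skip
r=58=111010 popcount=4 -> skip
r=59=111011 popcount=5 -> KEEP
r=60=111100 popcount=4 -> skip
Kept rows: 55 59

Answer: 55 59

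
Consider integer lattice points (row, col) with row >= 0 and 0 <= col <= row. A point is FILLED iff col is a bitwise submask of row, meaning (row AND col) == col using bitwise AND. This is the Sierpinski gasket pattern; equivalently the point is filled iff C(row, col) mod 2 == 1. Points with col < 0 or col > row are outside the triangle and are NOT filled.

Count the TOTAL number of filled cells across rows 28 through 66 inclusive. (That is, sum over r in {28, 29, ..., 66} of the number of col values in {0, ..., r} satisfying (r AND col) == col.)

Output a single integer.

Answer: 568

Derivation:
r28=11100 pc3: +8 =8
r29=11101 pc4: +16 =24
r30=11110 pc4: +16 =40
r31=11111 pc5: +32 =72
r32=100000 pc1: +2 =74
r33=100001 pc2: +4 =78
r34=100010 pc2: +4 =82
r35=100011 pc3: +8 =90
r36=100100 pc2: +4 =94
r37=100101 pc3: +8 =102
r38=100110 pc3: +8 =110
r39=100111 pc4: +16 =126
r40=101000 pc2: +4 =130
r41=101001 pc3: +8 =138
r42=101010 pc3: +8 =146
r43=101011 pc4: +16 =162
r44=101100 pc3: +8 =170
r45=101101 pc4: +16 =186
r46=101110 pc4: +16 =202
r47=101111 pc5: +32 =234
r48=110000 pc2: +4 =238
r49=110001 pc3: +8 =246
r50=110010 pc3: +8 =254
r51=110011 pc4: +16 =270
r52=110100 pc3: +8 =278
r53=110101 pc4: +16 =294
r54=110110 pc4: +16 =310
r55=110111 pc5: +32 =342
r56=111000 pc3: +8 =350
r57=111001 pc4: +16 =366
r58=111010 pc4: +16 =382
r59=111011 pc5: +32 =414
r60=111100 pc4: +16 =430
r61=111101 pc5: +32 =462
r62=111110 pc5: +32 =494
r63=111111 pc6: +64 =558
r64=1000000 pc1: +2 =560
r65=1000001 pc2: +4 =564
r66=1000010 pc2: +4 =568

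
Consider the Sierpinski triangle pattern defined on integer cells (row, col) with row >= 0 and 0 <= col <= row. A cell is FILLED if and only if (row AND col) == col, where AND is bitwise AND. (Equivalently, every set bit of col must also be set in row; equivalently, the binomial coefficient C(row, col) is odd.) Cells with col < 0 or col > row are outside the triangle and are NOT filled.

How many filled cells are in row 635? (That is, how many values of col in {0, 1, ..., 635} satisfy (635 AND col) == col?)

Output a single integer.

635 in binary = 1001111011
popcount(635) = number of 1-bits in 1001111011 = 7
A col c satisfies (635 AND c) == c iff every set bit of c is also set in 635; each of the 7 set bits of 635 can independently be on or off in c.
count = 2^7 = 128

Answer: 128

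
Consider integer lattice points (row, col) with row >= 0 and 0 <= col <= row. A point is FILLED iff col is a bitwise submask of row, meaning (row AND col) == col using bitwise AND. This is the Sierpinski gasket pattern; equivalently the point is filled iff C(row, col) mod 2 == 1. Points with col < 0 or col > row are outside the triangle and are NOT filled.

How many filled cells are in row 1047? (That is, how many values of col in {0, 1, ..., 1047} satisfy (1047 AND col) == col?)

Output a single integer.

Answer: 32

Derivation:
1047 in binary = 10000010111
popcount(1047) = number of 1-bits in 10000010111 = 5
A col c satisfies (1047 AND c) == c iff every set bit of c is also set in 1047; each of the 5 set bits of 1047 can independently be on or off in c.
count = 2^5 = 32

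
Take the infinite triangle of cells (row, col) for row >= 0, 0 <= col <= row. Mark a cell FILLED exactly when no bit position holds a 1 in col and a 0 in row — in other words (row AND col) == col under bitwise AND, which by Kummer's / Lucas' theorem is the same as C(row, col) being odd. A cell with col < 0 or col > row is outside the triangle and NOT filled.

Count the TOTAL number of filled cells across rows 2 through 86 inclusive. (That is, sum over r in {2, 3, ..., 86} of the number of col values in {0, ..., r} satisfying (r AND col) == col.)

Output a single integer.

Answer: 964

Derivation:
r2=10 pc1: +2 =2
r3=11 pc2: +4 =6
r4=100 pc1: +2 =8
r5=101 pc2: +4 =12
r6=110 pc2: +4 =16
r7=111 pc3: +8 =24
r8=1000 pc1: +2 =26
r9=1001 pc2: +4 =30
r10=1010 pc2: +4 =34
r11=1011 pc3: +8 =42
r12=1100 pc2: +4 =46
r13=1101 pc3: +8 =54
r14=1110 pc3: +8 =62
r15=1111 pc4: +16 =78
r16=10000 pc1: +2 =80
r17=10001 pc2: +4 =84
r18=10010 pc2: +4 =88
r19=10011 pc3: +8 =96
r20=10100 pc2: +4 =100
r21=10101 pc3: +8 =108
r22=10110 pc3: +8 =116
r23=10111 pc4: +16 =132
r24=11000 pc2: +4 =136
r25=11001 pc3: +8 =144
r26=11010 pc3: +8 =152
r27=11011 pc4: +16 =168
r28=11100 pc3: +8 =176
r29=11101 pc4: +16 =192
r30=11110 pc4: +16 =208
r31=11111 pc5: +32 =240
r32=100000 pc1: +2 =242
r33=100001 pc2: +4 =246
r34=100010 pc2: +4 =250
r35=100011 pc3: +8 =258
r36=100100 pc2: +4 =262
r37=100101 pc3: +8 =270
r38=100110 pc3: +8 =278
r39=100111 pc4: +16 =294
r40=101000 pc2: +4 =298
r41=101001 pc3: +8 =306
r42=101010 pc3: +8 =314
r43=101011 pc4: +16 =330
r44=101100 pc3: +8 =338
r45=101101 pc4: +16 =354
r46=101110 pc4: +16 =370
r47=101111 pc5: +32 =402
r48=110000 pc2: +4 =406
r49=110001 pc3: +8 =414
r50=110010 pc3: +8 =422
r51=110011 pc4: +16 =438
r52=110100 pc3: +8 =446
r53=110101 pc4: +16 =462
r54=110110 pc4: +16 =478
r55=110111 pc5: +32 =510
r56=111000 pc3: +8 =518
r57=111001 pc4: +16 =534
r58=111010 pc4: +16 =550
r59=111011 pc5: +32 =582
r60=111100 pc4: +16 =598
r61=111101 pc5: +32 =630
r62=111110 pc5: +32 =662
r63=111111 pc6: +64 =726
r64=1000000 pc1: +2 =728
r65=1000001 pc2: +4 =732
r66=1000010 pc2: +4 =736
r67=1000011 pc3: +8 =744
r68=1000100 pc2: +4 =748
r69=1000101 pc3: +8 =756
r70=1000110 pc3: +8 =764
r71=1000111 pc4: +16 =780
r72=1001000 pc2: +4 =784
r73=1001001 pc3: +8 =792
r74=1001010 pc3: +8 =800
r75=1001011 pc4: +16 =816
r76=1001100 pc3: +8 =824
r77=1001101 pc4: +16 =840
r78=1001110 pc4: +16 =856
r79=1001111 pc5: +32 =888
r80=1010000 pc2: +4 =892
r81=1010001 pc3: +8 =900
r82=1010010 pc3: +8 =908
r83=1010011 pc4: +16 =924
r84=1010100 pc3: +8 =932
r85=1010101 pc4: +16 =948
r86=1010110 pc4: +16 =964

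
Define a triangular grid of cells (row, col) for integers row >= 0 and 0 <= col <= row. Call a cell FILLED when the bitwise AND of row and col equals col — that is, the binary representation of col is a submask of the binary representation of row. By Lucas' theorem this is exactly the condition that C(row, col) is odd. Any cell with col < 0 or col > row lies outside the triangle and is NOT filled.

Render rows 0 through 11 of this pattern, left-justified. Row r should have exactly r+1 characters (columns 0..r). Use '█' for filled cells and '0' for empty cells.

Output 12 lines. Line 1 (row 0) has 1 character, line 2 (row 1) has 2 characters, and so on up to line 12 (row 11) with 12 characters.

Answer: █
██
█0█
████
█000█
██00██
█0█0█0█
████████
█0000000█
██000000██
█0█00000█0█
████0000████

Derivation:
r0=0: █
r1=1: ██
r2=10: █0█
r3=11: ████
r4=100: █000█
r5=101: ██00██
r6=110: █0█0█0█
r7=111: ████████
r8=1000: █0000000█
r9=1001: ██000000██
r10=1010: █0█00000█0█
r11=1011: ████0000████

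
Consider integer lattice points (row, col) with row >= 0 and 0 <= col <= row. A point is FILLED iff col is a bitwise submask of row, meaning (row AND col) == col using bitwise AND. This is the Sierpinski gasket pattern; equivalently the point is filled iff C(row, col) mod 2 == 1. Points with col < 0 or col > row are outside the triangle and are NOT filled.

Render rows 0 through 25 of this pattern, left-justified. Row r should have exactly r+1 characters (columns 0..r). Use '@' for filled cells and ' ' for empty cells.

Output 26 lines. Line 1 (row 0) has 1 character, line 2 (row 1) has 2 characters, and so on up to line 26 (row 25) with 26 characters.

r0=0: @
r1=1: @@
r2=10: @ @
r3=11: @@@@
r4=100: @   @
r5=101: @@  @@
r6=110: @ @ @ @
r7=111: @@@@@@@@
r8=1000: @       @
r9=1001: @@      @@
r10=1010: @ @     @ @
r11=1011: @@@@    @@@@
r12=1100: @   @   @   @
r13=1101: @@  @@  @@  @@
r14=1110: @ @ @ @ @ @ @ @
r15=1111: @@@@@@@@@@@@@@@@
r16=10000: @               @
r17=10001: @@              @@
r18=10010: @ @             @ @
r19=10011: @@@@            @@@@
r20=10100: @   @           @   @
r21=10101: @@  @@          @@  @@
r22=10110: @ @ @ @         @ @ @ @
r23=10111: @@@@@@@@        @@@@@@@@
r24=11000: @       @       @       @
r25=11001: @@      @@      @@      @@

Answer: @
@@
@ @
@@@@
@   @
@@  @@
@ @ @ @
@@@@@@@@
@       @
@@      @@
@ @     @ @
@@@@    @@@@
@   @   @   @
@@  @@  @@  @@
@ @ @ @ @ @ @ @
@@@@@@@@@@@@@@@@
@               @
@@              @@
@ @             @ @
@@@@            @@@@
@   @           @   @
@@  @@          @@  @@
@ @ @ @         @ @ @ @
@@@@@@@@        @@@@@@@@
@       @       @       @
@@      @@      @@      @@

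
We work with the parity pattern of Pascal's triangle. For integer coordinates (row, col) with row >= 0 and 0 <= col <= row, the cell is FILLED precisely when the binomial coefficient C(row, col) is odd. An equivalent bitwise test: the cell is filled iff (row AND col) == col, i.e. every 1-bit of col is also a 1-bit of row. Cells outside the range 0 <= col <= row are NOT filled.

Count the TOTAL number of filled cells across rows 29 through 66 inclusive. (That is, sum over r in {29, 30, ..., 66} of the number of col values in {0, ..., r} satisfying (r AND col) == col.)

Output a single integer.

r29=11101 pc4: +16 =16
r30=11110 pc4: +16 =32
r31=11111 pc5: +32 =64
r32=100000 pc1: +2 =66
r33=100001 pc2: +4 =70
r34=100010 pc2: +4 =74
r35=100011 pc3: +8 =82
r36=100100 pc2: +4 =86
r37=100101 pc3: +8 =94
r38=100110 pc3: +8 =102
r39=100111 pc4: +16 =118
r40=101000 pc2: +4 =122
r41=101001 pc3: +8 =130
r42=101010 pc3: +8 =138
r43=101011 pc4: +16 =154
r44=101100 pc3: +8 =162
r45=101101 pc4: +16 =178
r46=101110 pc4: +16 =194
r47=101111 pc5: +32 =226
r48=110000 pc2: +4 =230
r49=110001 pc3: +8 =238
r50=110010 pc3: +8 =246
r51=110011 pc4: +16 =262
r52=110100 pc3: +8 =270
r53=110101 pc4: +16 =286
r54=110110 pc4: +16 =302
r55=110111 pc5: +32 =334
r56=111000 pc3: +8 =342
r57=111001 pc4: +16 =358
r58=111010 pc4: +16 =374
r59=111011 pc5: +32 =406
r60=111100 pc4: +16 =422
r61=111101 pc5: +32 =454
r62=111110 pc5: +32 =486
r63=111111 pc6: +64 =550
r64=1000000 pc1: +2 =552
r65=1000001 pc2: +4 =556
r66=1000010 pc2: +4 =560

Answer: 560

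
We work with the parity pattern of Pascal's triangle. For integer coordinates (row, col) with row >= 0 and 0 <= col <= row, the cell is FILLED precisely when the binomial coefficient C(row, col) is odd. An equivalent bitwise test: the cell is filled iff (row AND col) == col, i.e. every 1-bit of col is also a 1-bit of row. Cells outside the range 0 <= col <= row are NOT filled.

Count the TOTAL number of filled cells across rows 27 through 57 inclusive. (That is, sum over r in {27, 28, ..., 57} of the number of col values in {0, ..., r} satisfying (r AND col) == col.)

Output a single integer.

Answer: 382

Derivation:
r27=11011 pc4: +16 =16
r28=11100 pc3: +8 =24
r29=11101 pc4: +16 =40
r30=11110 pc4: +16 =56
r31=11111 pc5: +32 =88
r32=100000 pc1: +2 =90
r33=100001 pc2: +4 =94
r34=100010 pc2: +4 =98
r35=100011 pc3: +8 =106
r36=100100 pc2: +4 =110
r37=100101 pc3: +8 =118
r38=100110 pc3: +8 =126
r39=100111 pc4: +16 =142
r40=101000 pc2: +4 =146
r41=101001 pc3: +8 =154
r42=101010 pc3: +8 =162
r43=101011 pc4: +16 =178
r44=101100 pc3: +8 =186
r45=101101 pc4: +16 =202
r46=101110 pc4: +16 =218
r47=101111 pc5: +32 =250
r48=110000 pc2: +4 =254
r49=110001 pc3: +8 =262
r50=110010 pc3: +8 =270
r51=110011 pc4: +16 =286
r52=110100 pc3: +8 =294
r53=110101 pc4: +16 =310
r54=110110 pc4: +16 =326
r55=110111 pc5: +32 =358
r56=111000 pc3: +8 =366
r57=111001 pc4: +16 =382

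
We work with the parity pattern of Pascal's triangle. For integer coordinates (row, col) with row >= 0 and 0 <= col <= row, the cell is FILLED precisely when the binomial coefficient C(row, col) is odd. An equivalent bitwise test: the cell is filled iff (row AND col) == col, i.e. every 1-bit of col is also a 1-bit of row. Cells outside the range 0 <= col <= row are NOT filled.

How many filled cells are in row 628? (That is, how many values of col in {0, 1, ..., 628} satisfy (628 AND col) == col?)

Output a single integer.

628 in binary = 1001110100
popcount(628) = number of 1-bits in 1001110100 = 5
A col c satisfies (628 AND c) == c iff every set bit of c is also set in 628; each of the 5 set bits of 628 can independently be on or off in c.
count = 2^5 = 32

Answer: 32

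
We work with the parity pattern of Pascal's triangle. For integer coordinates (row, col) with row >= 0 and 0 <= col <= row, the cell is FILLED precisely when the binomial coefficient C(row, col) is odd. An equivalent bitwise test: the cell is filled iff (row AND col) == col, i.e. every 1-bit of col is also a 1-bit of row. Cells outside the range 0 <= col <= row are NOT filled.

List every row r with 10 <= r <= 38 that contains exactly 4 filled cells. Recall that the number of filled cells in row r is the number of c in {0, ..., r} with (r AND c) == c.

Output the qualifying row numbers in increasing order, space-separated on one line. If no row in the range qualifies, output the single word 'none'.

Row r has 2^popcount(r) filled cells, so we need popcount(r) = log2(4) = 2.
Scan r = 10..38 and keep those with exactly 2 one-bits:
r=10=1010 popcount=2 -> KEEP
r=11=1011 popcount=3 -> skip
r=12=1100 popcount=2 -> KEEP
r=13=1101 popcount=3 -> skip
r=14=1110 popcount=3 -> skip
r=15=1111 popcount=4 -> skip
r=16=10000 popcount=1 -> skip
r=17=10001 popcount=2 -> KEEP
r=18=10010 popcount=2 -> KEEP
r=19=10011 popcount=3 -> skip
r=20=10100 popcount=2 -> KEEP
r=21=10101 popcount=3 -> skip
r=22=10110 popcount=3 -> skip
r=23=10111 popcount=4 -> skip
r=24=11000 popcount=2 -> KEEP
r=25=11001 popcount=3 -> skip
r=26=11010 popcount=3 -> skip
r=27=11011 popcount=4 -> skip
r=28=11100 popcount=3 -> skip
r=29=11101 popcount=4 -> skip
r=30=11110 popcount=4 -> skip
r=31=11111 popcount=5 -> skip
r=32=100000 popcount=1 -> skip
r=33=100001 popcount=2 -> KEEP
r=34=100010 popcount=2 -> KEEP
r=35=100011 popcount=3 -> skip
r=36=100100 popcount=2 -> KEEP
r=37=100101 popcount=3 -> skip
r=38=100110 popcount=3 -> skip
Kept rows: 10 12 17 18 20 24 33 34 36

Answer: 10 12 17 18 20 24 33 34 36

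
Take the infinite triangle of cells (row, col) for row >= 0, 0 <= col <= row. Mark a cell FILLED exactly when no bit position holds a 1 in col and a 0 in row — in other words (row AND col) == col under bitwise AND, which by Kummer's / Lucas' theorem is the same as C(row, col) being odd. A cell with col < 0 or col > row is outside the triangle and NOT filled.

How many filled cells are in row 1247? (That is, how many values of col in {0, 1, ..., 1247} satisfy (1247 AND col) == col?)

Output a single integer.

1247 in binary = 10011011111
popcount(1247) = number of 1-bits in 10011011111 = 8
A col c satisfies (1247 AND c) == c iff every set bit of c is also set in 1247; each of the 8 set bits of 1247 can independently be on or off in c.
count = 2^8 = 256

Answer: 256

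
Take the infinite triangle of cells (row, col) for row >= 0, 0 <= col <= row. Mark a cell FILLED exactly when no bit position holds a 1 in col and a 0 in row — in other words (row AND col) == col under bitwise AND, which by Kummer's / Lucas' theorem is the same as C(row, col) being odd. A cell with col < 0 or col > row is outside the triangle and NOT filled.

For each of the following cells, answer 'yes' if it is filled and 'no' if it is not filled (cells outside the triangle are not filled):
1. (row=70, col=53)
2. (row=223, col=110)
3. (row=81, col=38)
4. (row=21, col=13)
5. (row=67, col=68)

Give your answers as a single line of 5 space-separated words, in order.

Answer: no no no no no

Derivation:
(70,53): row=0b1000110, col=0b110101, row AND col = 0b100 = 4; 4 != 53 -> empty
(223,110): row=0b11011111, col=0b1101110, row AND col = 0b1001110 = 78; 78 != 110 -> empty
(81,38): row=0b1010001, col=0b100110, row AND col = 0b0 = 0; 0 != 38 -> empty
(21,13): row=0b10101, col=0b1101, row AND col = 0b101 = 5; 5 != 13 -> empty
(67,68): col outside [0, 67] -> not filled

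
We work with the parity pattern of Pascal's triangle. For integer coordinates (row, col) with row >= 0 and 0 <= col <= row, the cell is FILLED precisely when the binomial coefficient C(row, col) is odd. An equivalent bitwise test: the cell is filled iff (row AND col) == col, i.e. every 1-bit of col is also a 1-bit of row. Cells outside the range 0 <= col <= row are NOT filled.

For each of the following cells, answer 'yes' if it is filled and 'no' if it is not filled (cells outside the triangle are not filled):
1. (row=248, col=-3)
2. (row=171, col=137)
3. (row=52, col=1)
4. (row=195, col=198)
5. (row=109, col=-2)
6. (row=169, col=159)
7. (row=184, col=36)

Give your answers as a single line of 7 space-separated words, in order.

Answer: no yes no no no no no

Derivation:
(248,-3): col outside [0, 248] -> not filled
(171,137): row=0b10101011, col=0b10001001, row AND col = 0b10001001 = 137; 137 == 137 -> filled
(52,1): row=0b110100, col=0b1, row AND col = 0b0 = 0; 0 != 1 -> empty
(195,198): col outside [0, 195] -> not filled
(109,-2): col outside [0, 109] -> not filled
(169,159): row=0b10101001, col=0b10011111, row AND col = 0b10001001 = 137; 137 != 159 -> empty
(184,36): row=0b10111000, col=0b100100, row AND col = 0b100000 = 32; 32 != 36 -> empty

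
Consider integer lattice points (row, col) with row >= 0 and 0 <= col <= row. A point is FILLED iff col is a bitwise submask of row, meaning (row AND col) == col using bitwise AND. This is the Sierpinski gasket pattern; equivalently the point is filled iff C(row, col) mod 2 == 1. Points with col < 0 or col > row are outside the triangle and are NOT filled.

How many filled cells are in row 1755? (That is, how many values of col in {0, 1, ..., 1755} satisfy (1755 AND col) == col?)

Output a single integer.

1755 in binary = 11011011011
popcount(1755) = number of 1-bits in 11011011011 = 8
A col c satisfies (1755 AND c) == c iff every set bit of c is also set in 1755; each of the 8 set bits of 1755 can independently be on or off in c.
count = 2^8 = 256

Answer: 256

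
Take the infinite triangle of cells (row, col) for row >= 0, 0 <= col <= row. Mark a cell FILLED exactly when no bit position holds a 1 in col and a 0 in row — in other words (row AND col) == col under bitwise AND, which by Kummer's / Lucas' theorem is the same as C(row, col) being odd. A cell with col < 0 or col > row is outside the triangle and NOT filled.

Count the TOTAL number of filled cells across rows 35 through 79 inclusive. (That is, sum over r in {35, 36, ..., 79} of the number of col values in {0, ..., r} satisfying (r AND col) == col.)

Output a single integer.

r35=100011 pc3: +8 =8
r36=100100 pc2: +4 =12
r37=100101 pc3: +8 =20
r38=100110 pc3: +8 =28
r39=100111 pc4: +16 =44
r40=101000 pc2: +4 =48
r41=101001 pc3: +8 =56
r42=101010 pc3: +8 =64
r43=101011 pc4: +16 =80
r44=101100 pc3: +8 =88
r45=101101 pc4: +16 =104
r46=101110 pc4: +16 =120
r47=101111 pc5: +32 =152
r48=110000 pc2: +4 =156
r49=110001 pc3: +8 =164
r50=110010 pc3: +8 =172
r51=110011 pc4: +16 =188
r52=110100 pc3: +8 =196
r53=110101 pc4: +16 =212
r54=110110 pc4: +16 =228
r55=110111 pc5: +32 =260
r56=111000 pc3: +8 =268
r57=111001 pc4: +16 =284
r58=111010 pc4: +16 =300
r59=111011 pc5: +32 =332
r60=111100 pc4: +16 =348
r61=111101 pc5: +32 =380
r62=111110 pc5: +32 =412
r63=111111 pc6: +64 =476
r64=1000000 pc1: +2 =478
r65=1000001 pc2: +4 =482
r66=1000010 pc2: +4 =486
r67=1000011 pc3: +8 =494
r68=1000100 pc2: +4 =498
r69=1000101 pc3: +8 =506
r70=1000110 pc3: +8 =514
r71=1000111 pc4: +16 =530
r72=1001000 pc2: +4 =534
r73=1001001 pc3: +8 =542
r74=1001010 pc3: +8 =550
r75=1001011 pc4: +16 =566
r76=1001100 pc3: +8 =574
r77=1001101 pc4: +16 =590
r78=1001110 pc4: +16 =606
r79=1001111 pc5: +32 =638

Answer: 638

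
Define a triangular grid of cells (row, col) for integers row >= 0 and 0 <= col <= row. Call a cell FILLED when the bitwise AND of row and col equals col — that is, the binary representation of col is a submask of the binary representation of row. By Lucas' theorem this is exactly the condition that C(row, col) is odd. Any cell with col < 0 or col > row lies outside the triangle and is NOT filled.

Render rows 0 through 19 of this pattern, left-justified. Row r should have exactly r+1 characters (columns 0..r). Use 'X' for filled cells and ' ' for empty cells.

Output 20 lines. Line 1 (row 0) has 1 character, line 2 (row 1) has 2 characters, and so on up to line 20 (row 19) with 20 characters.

Answer: X
XX
X X
XXXX
X   X
XX  XX
X X X X
XXXXXXXX
X       X
XX      XX
X X     X X
XXXX    XXXX
X   X   X   X
XX  XX  XX  XX
X X X X X X X X
XXXXXXXXXXXXXXXX
X               X
XX              XX
X X             X X
XXXX            XXXX

Derivation:
r0=0: X
r1=1: XX
r2=10: X X
r3=11: XXXX
r4=100: X   X
r5=101: XX  XX
r6=110: X X X X
r7=111: XXXXXXXX
r8=1000: X       X
r9=1001: XX      XX
r10=1010: X X     X X
r11=1011: XXXX    XXXX
r12=1100: X   X   X   X
r13=1101: XX  XX  XX  XX
r14=1110: X X X X X X X X
r15=1111: XXXXXXXXXXXXXXXX
r16=10000: X               X
r17=10001: XX              XX
r18=10010: X X             X X
r19=10011: XXXX            XXXX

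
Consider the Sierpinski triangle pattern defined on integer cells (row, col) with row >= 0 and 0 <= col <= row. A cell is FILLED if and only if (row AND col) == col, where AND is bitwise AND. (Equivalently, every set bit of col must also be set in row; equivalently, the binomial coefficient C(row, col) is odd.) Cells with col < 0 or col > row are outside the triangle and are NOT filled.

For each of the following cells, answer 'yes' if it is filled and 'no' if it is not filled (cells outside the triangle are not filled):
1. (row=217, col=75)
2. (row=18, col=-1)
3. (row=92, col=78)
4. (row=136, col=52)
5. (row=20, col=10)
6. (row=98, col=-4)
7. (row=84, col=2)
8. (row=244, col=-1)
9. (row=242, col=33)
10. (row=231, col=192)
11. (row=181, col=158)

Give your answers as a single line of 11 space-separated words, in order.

(217,75): row=0b11011001, col=0b1001011, row AND col = 0b1001001 = 73; 73 != 75 -> empty
(18,-1): col outside [0, 18] -> not filled
(92,78): row=0b1011100, col=0b1001110, row AND col = 0b1001100 = 76; 76 != 78 -> empty
(136,52): row=0b10001000, col=0b110100, row AND col = 0b0 = 0; 0 != 52 -> empty
(20,10): row=0b10100, col=0b1010, row AND col = 0b0 = 0; 0 != 10 -> empty
(98,-4): col outside [0, 98] -> not filled
(84,2): row=0b1010100, col=0b10, row AND col = 0b0 = 0; 0 != 2 -> empty
(244,-1): col outside [0, 244] -> not filled
(242,33): row=0b11110010, col=0b100001, row AND col = 0b100000 = 32; 32 != 33 -> empty
(231,192): row=0b11100111, col=0b11000000, row AND col = 0b11000000 = 192; 192 == 192 -> filled
(181,158): row=0b10110101, col=0b10011110, row AND col = 0b10010100 = 148; 148 != 158 -> empty

Answer: no no no no no no no no no yes no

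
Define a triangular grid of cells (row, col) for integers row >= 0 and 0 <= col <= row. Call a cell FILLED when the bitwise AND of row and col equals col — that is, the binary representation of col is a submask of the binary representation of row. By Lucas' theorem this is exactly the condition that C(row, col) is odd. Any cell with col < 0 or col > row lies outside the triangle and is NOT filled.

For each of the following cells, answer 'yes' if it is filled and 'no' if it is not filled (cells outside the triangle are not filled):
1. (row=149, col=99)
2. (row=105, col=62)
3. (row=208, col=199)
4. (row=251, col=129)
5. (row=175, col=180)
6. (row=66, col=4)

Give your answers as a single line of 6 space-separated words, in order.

Answer: no no no yes no no

Derivation:
(149,99): row=0b10010101, col=0b1100011, row AND col = 0b1 = 1; 1 != 99 -> empty
(105,62): row=0b1101001, col=0b111110, row AND col = 0b101000 = 40; 40 != 62 -> empty
(208,199): row=0b11010000, col=0b11000111, row AND col = 0b11000000 = 192; 192 != 199 -> empty
(251,129): row=0b11111011, col=0b10000001, row AND col = 0b10000001 = 129; 129 == 129 -> filled
(175,180): col outside [0, 175] -> not filled
(66,4): row=0b1000010, col=0b100, row AND col = 0b0 = 0; 0 != 4 -> empty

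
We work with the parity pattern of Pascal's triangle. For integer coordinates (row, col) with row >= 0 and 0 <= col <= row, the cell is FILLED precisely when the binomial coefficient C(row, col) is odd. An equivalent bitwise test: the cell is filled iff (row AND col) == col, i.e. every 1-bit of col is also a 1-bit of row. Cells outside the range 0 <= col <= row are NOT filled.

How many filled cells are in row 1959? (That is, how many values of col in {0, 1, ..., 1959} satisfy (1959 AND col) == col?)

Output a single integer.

Answer: 256

Derivation:
1959 in binary = 11110100111
popcount(1959) = number of 1-bits in 11110100111 = 8
A col c satisfies (1959 AND c) == c iff every set bit of c is also set in 1959; each of the 8 set bits of 1959 can independently be on or off in c.
count = 2^8 = 256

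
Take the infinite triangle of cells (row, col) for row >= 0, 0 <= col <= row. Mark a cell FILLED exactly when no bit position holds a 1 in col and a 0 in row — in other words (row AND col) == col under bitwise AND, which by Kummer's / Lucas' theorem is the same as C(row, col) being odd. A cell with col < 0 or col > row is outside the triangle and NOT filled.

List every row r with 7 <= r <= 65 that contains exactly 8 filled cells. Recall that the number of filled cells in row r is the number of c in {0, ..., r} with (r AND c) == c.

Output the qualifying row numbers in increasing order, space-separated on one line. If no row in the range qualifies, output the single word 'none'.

Answer: 7 11 13 14 19 21 22 25 26 28 35 37 38 41 42 44 49 50 52 56

Derivation:
Row r has 2^popcount(r) filled cells, so we need popcount(r) = log2(8) = 3.
Scan r = 7..65 and keep those with exactly 3 one-bits:
r=7=111 popcount=3 -> KEEP
r=8=1000 popcount=1 -> skip
r=9=1001 popcount=2 -> skip
r=10=1010 popcount=2 -> skip
r=11=1011 popcount=3 -> KEEP
r=12=1100 popcount=2 -> skip
r=13=1101 popcount=3 -> KEEP
r=14=1110 popcount=3 -> KEEP
r=15=1111 popcount=4 -> skip
r=16=10000 popcount=1 -> skip
r=17=10001 popcount=2 -> skip
r=18=10010 popcount=2 -> skip
r=19=10011 popcount=3 -> KEEP
r=20=10100 popcount=2 -> skip
r=21=10101 popcount=3 -> KEEP
r=22=10110 popcount=3 -> KEEP
r=23=10111 popcount=4 -> skip
r=24=11000 popcount=2 -> skip
r=25=11001 popcount=3 -> KEEP
r=26=11010 popcount=3 -> KEEP
r=27=11011 popcount=4 -> skip
r=28=11100 popcount=3 -> KEEP
r=29=11101 popcount=4 -> skip
r=30=11110 popcount=4 -> skip
r=31=11111 popcount=5 -> skip
r=32=100000 popcount=1 -> skip
r=33=100001 popcount=2 -> skip
r=34=100010 popcount=2 -> skip
r=35=100011 popcount=3 -> KEEP
r=36=100100 popcount=2 -> skip
r=37=100101 popcount=3 -> KEEP
r=38=100110 popcount=3 -> KEEP
r=39=100111 popcount=4 -> skip
r=40=101000 popcount=2 -> skip
r=41=101001 popcount=3 -> KEEP
r=42=101010 popcount=3 -> KEEP
r=43=101011 popcount=4 -> skip
r=44=101100 popcount=3 -> KEEP
r=45=101101 popcount=4 -> skip
r=46=101110 popcount=4 -> skip
r=47=101111 popcount=5 -> skip
r=48=110000 popcount=2 -> skip
r=49=110001 popcount=3 -> KEEP
r=50=110010 popcount=3 -> KEEP
r=51=110011 popcount=4 -> skip
r=52=110100 popcount=3 -> KEEP
r=53=110101 popcount=4 -> skip
r=54=110110 popcount=4 -> skip
r=55=110111 popcount=5 -> skip
r=56=111000 popcount=3 -> KEEP
r=57=111001 popcount=4 -> skip
r=58=111010 popcount=4 -> skip
r=59=111011 popcount=5 -> skip
r=60=111100 popcount=4 -> skip
r=61=111101 popcount=5 -> skip
r=62=111110 popcount=5 -> skip
r=63=111111 popcount=6 -> skip
r=64=1000000 popcount=1 -> skip
r=65=1000001 popcount=2 -> skip
Kept rows: 7 11 13 14 19 21 22 25 26 28 35 37 38 41 42 44 49 50 52 56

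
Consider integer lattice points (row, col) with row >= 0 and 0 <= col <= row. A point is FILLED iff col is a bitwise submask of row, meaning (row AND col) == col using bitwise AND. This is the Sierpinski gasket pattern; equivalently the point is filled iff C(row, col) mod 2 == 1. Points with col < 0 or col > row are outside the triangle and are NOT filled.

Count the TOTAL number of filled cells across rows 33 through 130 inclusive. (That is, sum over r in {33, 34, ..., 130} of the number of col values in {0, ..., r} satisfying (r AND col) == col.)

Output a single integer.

r33=100001 pc2: +4 =4
r34=100010 pc2: +4 =8
r35=100011 pc3: +8 =16
r36=100100 pc2: +4 =20
r37=100101 pc3: +8 =28
r38=100110 pc3: +8 =36
r39=100111 pc4: +16 =52
r40=101000 pc2: +4 =56
r41=101001 pc3: +8 =64
r42=101010 pc3: +8 =72
r43=101011 pc4: +16 =88
r44=101100 pc3: +8 =96
r45=101101 pc4: +16 =112
r46=101110 pc4: +16 =128
r47=101111 pc5: +32 =160
r48=110000 pc2: +4 =164
r49=110001 pc3: +8 =172
r50=110010 pc3: +8 =180
r51=110011 pc4: +16 =196
r52=110100 pc3: +8 =204
r53=110101 pc4: +16 =220
r54=110110 pc4: +16 =236
r55=110111 pc5: +32 =268
r56=111000 pc3: +8 =276
r57=111001 pc4: +16 =292
r58=111010 pc4: +16 =308
r59=111011 pc5: +32 =340
r60=111100 pc4: +16 =356
r61=111101 pc5: +32 =388
r62=111110 pc5: +32 =420
r63=111111 pc6: +64 =484
r64=1000000 pc1: +2 =486
r65=1000001 pc2: +4 =490
r66=1000010 pc2: +4 =494
r67=1000011 pc3: +8 =502
r68=1000100 pc2: +4 =506
r69=1000101 pc3: +8 =514
r70=1000110 pc3: +8 =522
r71=1000111 pc4: +16 =538
r72=1001000 pc2: +4 =542
r73=1001001 pc3: +8 =550
r74=1001010 pc3: +8 =558
r75=1001011 pc4: +16 =574
r76=1001100 pc3: +8 =582
r77=1001101 pc4: +16 =598
r78=1001110 pc4: +16 =614
r79=1001111 pc5: +32 =646
r80=1010000 pc2: +4 =650
r81=1010001 pc3: +8 =658
r82=1010010 pc3: +8 =666
r83=1010011 pc4: +16 =682
r84=1010100 pc3: +8 =690
r85=1010101 pc4: +16 =706
r86=1010110 pc4: +16 =722
r87=1010111 pc5: +32 =754
r88=1011000 pc3: +8 =762
r89=1011001 pc4: +16 =778
r90=1011010 pc4: +16 =794
r91=1011011 pc5: +32 =826
r92=1011100 pc4: +16 =842
r93=1011101 pc5: +32 =874
r94=1011110 pc5: +32 =906
r95=1011111 pc6: +64 =970
r96=1100000 pc2: +4 =974
r97=1100001 pc3: +8 =982
r98=1100010 pc3: +8 =990
r99=1100011 pc4: +16 =1006
r100=1100100 pc3: +8 =1014
r101=1100101 pc4: +16 =1030
r102=1100110 pc4: +16 =1046
r103=1100111 pc5: +32 =1078
r104=1101000 pc3: +8 =1086
r105=1101001 pc4: +16 =1102
r106=1101010 pc4: +16 =1118
r107=1101011 pc5: +32 =1150
r108=1101100 pc4: +16 =1166
r109=1101101 pc5: +32 =1198
r110=1101110 pc5: +32 =1230
r111=1101111 pc6: +64 =1294
r112=1110000 pc3: +8 =1302
r113=1110001 pc4: +16 =1318
r114=1110010 pc4: +16 =1334
r115=1110011 pc5: +32 =1366
r116=1110100 pc4: +16 =1382
r117=1110101 pc5: +32 =1414
r118=1110110 pc5: +32 =1446
r119=1110111 pc6: +64 =1510
r120=1111000 pc4: +16 =1526
r121=1111001 pc5: +32 =1558
r122=1111010 pc5: +32 =1590
r123=1111011 pc6: +64 =1654
r124=1111100 pc5: +32 =1686
r125=1111101 pc6: +64 =1750
r126=1111110 pc6: +64 =1814
r127=1111111 pc7: +128 =1942
r128=10000000 pc1: +2 =1944
r129=10000001 pc2: +4 =1948
r130=10000010 pc2: +4 =1952

Answer: 1952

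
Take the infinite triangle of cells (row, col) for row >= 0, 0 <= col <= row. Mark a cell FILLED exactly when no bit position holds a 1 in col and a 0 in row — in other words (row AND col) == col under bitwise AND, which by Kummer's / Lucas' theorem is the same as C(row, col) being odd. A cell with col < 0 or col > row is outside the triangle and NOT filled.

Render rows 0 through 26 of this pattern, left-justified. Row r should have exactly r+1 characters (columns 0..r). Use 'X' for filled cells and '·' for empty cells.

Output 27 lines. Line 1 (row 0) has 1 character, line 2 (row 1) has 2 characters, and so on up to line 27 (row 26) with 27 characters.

r0=0: X
r1=1: XX
r2=10: X·X
r3=11: XXXX
r4=100: X···X
r5=101: XX··XX
r6=110: X·X·X·X
r7=111: XXXXXXXX
r8=1000: X·······X
r9=1001: XX······XX
r10=1010: X·X·····X·X
r11=1011: XXXX····XXXX
r12=1100: X···X···X···X
r13=1101: XX··XX··XX··XX
r14=1110: X·X·X·X·X·X·X·X
r15=1111: XXXXXXXXXXXXXXXX
r16=10000: X···············X
r17=10001: XX··············XX
r18=10010: X·X·············X·X
r19=10011: XXXX············XXXX
r20=10100: X···X···········X···X
r21=10101: XX··XX··········XX··XX
r22=10110: X·X·X·X·········X·X·X·X
r23=10111: XXXXXXXX········XXXXXXXX
r24=11000: X·······X·······X·······X
r25=11001: XX······XX······XX······XX
r26=11010: X·X·····X·X·····X·X·····X·X

Answer: X
XX
X·X
XXXX
X···X
XX··XX
X·X·X·X
XXXXXXXX
X·······X
XX······XX
X·X·····X·X
XXXX····XXXX
X···X···X···X
XX··XX··XX··XX
X·X·X·X·X·X·X·X
XXXXXXXXXXXXXXXX
X···············X
XX··············XX
X·X·············X·X
XXXX············XXXX
X···X···········X···X
XX··XX··········XX··XX
X·X·X·X·········X·X·X·X
XXXXXXXX········XXXXXXXX
X·······X·······X·······X
XX······XX······XX······XX
X·X·····X·X·····X·X·····X·X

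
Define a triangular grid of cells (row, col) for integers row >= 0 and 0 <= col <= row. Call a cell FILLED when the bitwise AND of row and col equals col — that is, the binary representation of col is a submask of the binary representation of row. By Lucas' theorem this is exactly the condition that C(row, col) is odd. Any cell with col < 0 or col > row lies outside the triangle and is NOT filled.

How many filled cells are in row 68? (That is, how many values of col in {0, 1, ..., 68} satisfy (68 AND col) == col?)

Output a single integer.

Answer: 4

Derivation:
68 in binary = 1000100
popcount(68) = number of 1-bits in 1000100 = 2
A col c satisfies (68 AND c) == c iff every set bit of c is also set in 68; each of the 2 set bits of 68 can independently be on or off in c.
count = 2^2 = 4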